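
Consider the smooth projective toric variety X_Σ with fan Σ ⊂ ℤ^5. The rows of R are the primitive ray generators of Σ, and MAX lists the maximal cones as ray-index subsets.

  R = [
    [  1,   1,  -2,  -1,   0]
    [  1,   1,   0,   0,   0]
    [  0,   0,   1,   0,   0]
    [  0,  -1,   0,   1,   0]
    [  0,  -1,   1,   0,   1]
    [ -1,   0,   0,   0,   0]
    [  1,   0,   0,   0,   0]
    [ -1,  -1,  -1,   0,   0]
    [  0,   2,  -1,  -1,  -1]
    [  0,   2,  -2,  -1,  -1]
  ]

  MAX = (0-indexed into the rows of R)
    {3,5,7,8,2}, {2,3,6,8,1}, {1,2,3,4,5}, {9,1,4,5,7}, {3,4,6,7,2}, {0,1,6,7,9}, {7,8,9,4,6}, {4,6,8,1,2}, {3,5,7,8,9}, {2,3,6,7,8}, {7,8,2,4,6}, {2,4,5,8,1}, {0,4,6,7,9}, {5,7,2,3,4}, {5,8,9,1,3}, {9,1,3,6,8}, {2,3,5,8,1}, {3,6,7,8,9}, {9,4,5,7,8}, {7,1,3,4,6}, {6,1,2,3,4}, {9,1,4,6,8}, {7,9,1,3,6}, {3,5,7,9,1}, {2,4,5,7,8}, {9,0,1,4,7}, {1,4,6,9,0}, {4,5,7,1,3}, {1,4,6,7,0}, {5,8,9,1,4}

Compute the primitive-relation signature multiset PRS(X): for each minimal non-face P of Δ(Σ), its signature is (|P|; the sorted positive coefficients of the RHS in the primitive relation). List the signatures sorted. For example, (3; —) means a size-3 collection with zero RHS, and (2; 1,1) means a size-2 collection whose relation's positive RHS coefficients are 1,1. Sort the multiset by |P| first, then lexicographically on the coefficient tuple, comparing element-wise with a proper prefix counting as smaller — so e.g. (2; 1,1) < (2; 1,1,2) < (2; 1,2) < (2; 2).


Δ(Σ) — 10 vertices, 11 min non-faces:

  {5,6}:  v_{5} + v_{6} = 0  so sig = (2; —)
  {2,9}:  v_{2} + v_{9} = v_{8}  so sig = (2; 1)
  {0,2}:  v_{0} + v_{2} = v_{4} + v_{6} + v_{9}  so sig = (2; 1,1,1)
  {0,5}:  v_{0} + v_{5} = v_{1} + v_{4} + v_{7} + v_{9}  so sig = (2; 1,1,1,1)
  {0,8}:  v_{0} + v_{8} = v_{4} + v_{6} + 2·v_{9}  so sig = (2; 1,1,2)
  {0,3}:  v_{0} + v_{3} = 2·v_{1} + v_{6} + 2·v_{7}  so sig = (2; 1,2,2)
  {1,2,7}:  v_{1} + v_{2} + v_{7} = 0  so sig = (3; —)
  {3,4,8}:  v_{3} + v_{4} + v_{8} = 0  so sig = (3; —)
  {1,7,8}:  v_{1} + v_{7} + v_{8} = v_{9}  so sig = (3; 1)
  {3,4,9}:  v_{3} + v_{4} + v_{9} = v_{1} + v_{7}  so sig = (3; 1,1)
  {1,4,6,7,9}:  v_{1} + v_{4} + v_{6} + v_{7} + v_{9} = v_{0}  so sig = (5; 1)

Hence PRS(X_Σ) =
{ (2; —),  (2; 1),  (2; 1,1,1),  (2; 1,1,1,1),  (2; 1,1,2),  (2; 1,2,2),  (3; —) ×2,  (3; 1),  (3; 1,1),  (5; 1) }


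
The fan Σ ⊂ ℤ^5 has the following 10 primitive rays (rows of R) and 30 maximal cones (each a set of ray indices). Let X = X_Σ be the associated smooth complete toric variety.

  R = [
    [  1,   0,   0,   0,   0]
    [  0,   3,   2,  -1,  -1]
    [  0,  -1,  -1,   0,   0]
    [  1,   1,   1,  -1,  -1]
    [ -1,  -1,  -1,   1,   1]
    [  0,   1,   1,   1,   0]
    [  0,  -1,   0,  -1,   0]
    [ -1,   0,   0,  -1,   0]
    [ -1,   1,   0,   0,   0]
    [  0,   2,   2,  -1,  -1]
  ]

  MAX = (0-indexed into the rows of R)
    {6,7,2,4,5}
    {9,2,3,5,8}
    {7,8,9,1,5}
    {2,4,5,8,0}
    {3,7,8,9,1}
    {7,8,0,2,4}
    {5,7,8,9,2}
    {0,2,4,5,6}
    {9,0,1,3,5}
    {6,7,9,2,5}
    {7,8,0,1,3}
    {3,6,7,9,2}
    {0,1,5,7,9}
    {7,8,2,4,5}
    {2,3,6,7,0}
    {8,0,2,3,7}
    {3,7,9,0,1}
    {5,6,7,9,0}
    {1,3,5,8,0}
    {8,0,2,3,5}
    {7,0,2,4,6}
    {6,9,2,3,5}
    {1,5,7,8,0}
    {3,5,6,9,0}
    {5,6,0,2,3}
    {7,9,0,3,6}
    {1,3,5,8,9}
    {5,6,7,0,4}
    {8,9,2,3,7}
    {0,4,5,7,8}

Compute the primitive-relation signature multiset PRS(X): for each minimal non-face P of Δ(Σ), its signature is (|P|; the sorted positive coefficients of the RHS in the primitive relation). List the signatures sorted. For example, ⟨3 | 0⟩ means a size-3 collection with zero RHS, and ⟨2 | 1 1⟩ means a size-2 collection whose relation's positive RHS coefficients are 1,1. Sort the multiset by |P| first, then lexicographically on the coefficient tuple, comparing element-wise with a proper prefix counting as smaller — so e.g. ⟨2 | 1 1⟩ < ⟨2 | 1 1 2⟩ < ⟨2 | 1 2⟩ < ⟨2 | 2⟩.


Primitive collections (10):

  P = {3,4}:  v_{3} + v_{4} = 0 ; sig = ⟨2 | 0⟩
  P = {6,8}:  v_{6} + v_{8} = v_{7} ; sig = ⟨2 | 1⟩
  P = {1,2}:  v_{1} + v_{2} = v_{3} + v_{8} ; sig = ⟨2 | 1 1⟩
  P = {4,9}:  v_{4} + v_{9} = v_{5} + v_{7} ; sig = ⟨2 | 1 1⟩
  P = {1,6}:  v_{1} + v_{6} = v_{0} + v_{7} + v_{9} ; sig = ⟨2 | 1 1 1⟩
  P = {1,4}:  v_{1} + v_{4} = v_{0} + v_{5} + v_{7} + v_{8} ; sig = ⟨2 | 1 1 1 1⟩
  P = {0,2,9}:  v_{0} + v_{2} + v_{9} = v_{3} ; sig = ⟨3 | 1⟩
  P = {0,8,9}:  v_{0} + v_{8} + v_{9} = v_{1} ; sig = ⟨3 | 1⟩
  P = {3,5,7}:  v_{3} + v_{5} + v_{7} = v_{9} ; sig = ⟨3 | 1⟩
  P = {0,2,5,7}:  v_{0} + v_{2} + v_{5} + v_{7} = 0 ; sig = ⟨4 | 0⟩

so the primitive-relation signature multiset is
    |P|=2: 6 collections, coeffs (), (1), (1,1), (1,1), (1,1,1), (1,1,1,1)
    |P|=3: 3 collections, coeffs (1), (1), (1)
    |P|=4: 1 collection, coeffs ()


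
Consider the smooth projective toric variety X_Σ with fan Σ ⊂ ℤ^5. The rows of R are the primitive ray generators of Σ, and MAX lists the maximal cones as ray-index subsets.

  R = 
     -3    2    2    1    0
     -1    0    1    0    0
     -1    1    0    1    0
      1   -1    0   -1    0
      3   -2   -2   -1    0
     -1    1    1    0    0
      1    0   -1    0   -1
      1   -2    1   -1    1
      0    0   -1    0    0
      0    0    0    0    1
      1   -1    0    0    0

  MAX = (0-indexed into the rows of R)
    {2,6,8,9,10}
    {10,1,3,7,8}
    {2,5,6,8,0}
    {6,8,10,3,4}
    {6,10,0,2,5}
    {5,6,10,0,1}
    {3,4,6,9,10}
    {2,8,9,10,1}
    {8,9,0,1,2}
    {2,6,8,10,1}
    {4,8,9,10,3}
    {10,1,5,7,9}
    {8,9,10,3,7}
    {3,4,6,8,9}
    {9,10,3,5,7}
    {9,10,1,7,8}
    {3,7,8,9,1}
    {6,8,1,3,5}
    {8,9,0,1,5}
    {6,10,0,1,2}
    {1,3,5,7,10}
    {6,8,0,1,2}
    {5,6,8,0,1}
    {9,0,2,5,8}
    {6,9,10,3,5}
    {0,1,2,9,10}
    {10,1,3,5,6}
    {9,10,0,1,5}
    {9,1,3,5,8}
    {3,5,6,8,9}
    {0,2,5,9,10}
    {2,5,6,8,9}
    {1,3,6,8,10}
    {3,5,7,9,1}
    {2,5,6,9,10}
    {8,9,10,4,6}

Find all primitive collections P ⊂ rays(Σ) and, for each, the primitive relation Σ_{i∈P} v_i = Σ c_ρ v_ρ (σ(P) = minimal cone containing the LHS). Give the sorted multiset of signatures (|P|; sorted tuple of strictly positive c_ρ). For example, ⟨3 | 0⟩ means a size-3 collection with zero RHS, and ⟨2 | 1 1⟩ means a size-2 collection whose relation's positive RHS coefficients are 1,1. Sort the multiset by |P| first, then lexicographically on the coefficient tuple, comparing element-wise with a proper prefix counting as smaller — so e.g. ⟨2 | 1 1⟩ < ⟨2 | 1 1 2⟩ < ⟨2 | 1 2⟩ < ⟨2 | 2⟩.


Minimal non-faces — 18 found among 11 rays, 36 max cones:

  • {0,4}:  v_{0} + v_{4} = 0 ; sig = ⟨2 | 0⟩
  • {2,3}:  v_{2} + v_{3} = 0 ; sig = ⟨2 | 0⟩
  • {0,3}:  v_{0} + v_{3} = v_{1} + v_{5} ; sig = ⟨2 | 1 1⟩
  • {6,7}:  v_{6} + v_{7} = v_{3} + v_{10} ; sig = ⟨2 | 1 1⟩
  • {1,4}:  v_{1} + v_{4} = v_{3} + v_{8} + v_{10} ; sig = ⟨2 | 1 1 1⟩
  • {2,7}:  v_{2} + v_{7} = v_{1} + v_{9} + v_{10} ; sig = ⟨2 | 1 1 1⟩
  • {4,5}:  v_{4} + v_{5} = v_{3} + v_{6} + v_{9} ; sig = ⟨2 | 1 1 1⟩
  • {2,4}:  v_{2} + v_{4} = v_{6} + v_{8} + v_{9} + v_{10} ; sig = ⟨2 | 1 1 1 1⟩
  • {0,7}:  v_{0} + v_{7} = 2·v_{1} + v_{5} + v_{9} + v_{10} ; sig = ⟨2 | 1 1 1 2⟩
  • {4,7}:  v_{4} + v_{7} = 2·v_{3} + v_{8} + v_{9} + 2·v_{10} ; sig = ⟨2 | 1 1 2 2⟩
  • {1,6,9}:  v_{1} + v_{6} + v_{9} = 0 ; sig = ⟨3 | 0⟩
  • {5,8,10}:  v_{5} + v_{8} + v_{10} = 0 ; sig = ⟨3 | 0⟩
  • {1,2,5}:  v_{1} + v_{2} + v_{5} = v_{0} ; sig = ⟨3 | 1⟩
  • {0,6,9}:  v_{0} + v_{6} + v_{9} = v_{2} + v_{5} ; sig = ⟨3 | 1 1⟩
  • {0,8,10}:  v_{0} + v_{8} + v_{10} = v_{1} + v_{2} ; sig = ⟨3 | 1 1⟩
  • {5,7,8}:  v_{5} + v_{7} + v_{8} = v_{1} + v_{3} + v_{9} ; sig = ⟨3 | 1 1 1⟩
  • {1,3,9,10}:  v_{1} + v_{3} + v_{9} + v_{10} = v_{7} ; sig = ⟨4 | 1⟩
  • {3,6,8,9,10}:  v_{3} + v_{6} + v_{8} + v_{9} + v_{10} = v_{4} ; sig = ⟨5 | 1⟩

Sorted signature multiset PRS(X):
{ ⟨2 | 0⟩ ×2,  ⟨2 | 1 1⟩ ×2,  ⟨2 | 1 1 1⟩ ×3,  ⟨2 | 1 1 1 1⟩,  ⟨2 | 1 1 1 2⟩,  ⟨2 | 1 1 2 2⟩,  ⟨3 | 0⟩ ×2,  ⟨3 | 1⟩,  ⟨3 | 1 1⟩ ×2,  ⟨3 | 1 1 1⟩,  ⟨4 | 1⟩,  ⟨5 | 1⟩ }


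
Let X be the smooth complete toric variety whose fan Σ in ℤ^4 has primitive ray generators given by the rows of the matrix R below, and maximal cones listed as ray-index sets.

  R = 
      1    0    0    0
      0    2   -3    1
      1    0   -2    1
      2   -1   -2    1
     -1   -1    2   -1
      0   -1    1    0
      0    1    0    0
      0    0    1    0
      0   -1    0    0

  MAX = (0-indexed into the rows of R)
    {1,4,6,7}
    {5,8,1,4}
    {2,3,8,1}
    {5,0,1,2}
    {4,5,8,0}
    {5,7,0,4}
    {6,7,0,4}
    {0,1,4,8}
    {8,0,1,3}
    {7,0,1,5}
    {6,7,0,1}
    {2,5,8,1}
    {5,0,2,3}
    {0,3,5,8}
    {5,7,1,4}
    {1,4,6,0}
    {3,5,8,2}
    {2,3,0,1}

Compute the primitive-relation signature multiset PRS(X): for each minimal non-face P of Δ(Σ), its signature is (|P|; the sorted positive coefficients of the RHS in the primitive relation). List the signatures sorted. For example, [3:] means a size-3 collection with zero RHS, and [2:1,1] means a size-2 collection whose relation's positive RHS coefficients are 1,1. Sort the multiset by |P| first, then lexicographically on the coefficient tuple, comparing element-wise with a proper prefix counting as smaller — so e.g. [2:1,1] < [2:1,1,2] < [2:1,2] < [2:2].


|primitive collections| = 14. Relations:

  • {6,8}:  v_{6} + v_{8} = 0 — sig = [2:]
  • {2,4}:  v_{2} + v_{4} = v_{8} — sig = [2:1]
  • {5,6}:  v_{5} + v_{6} = v_{7} — sig = [2:1]
  • {7,8}:  v_{7} + v_{8} = v_{5} — sig = [2:1]
  • {3,6}:  v_{3} + v_{6} = v_{0} + v_{2} — sig = [2:1,1]
  • {2,6}:  v_{2} + v_{6} = v_{0} + v_{1} + v_{5} — sig = [2:1,1,1]
  • {3,7}:  v_{3} + v_{7} = v_{0} + v_{2} + v_{5} — sig = [2:1,1,1]
  • {2,7}:  v_{2} + v_{7} = v_{0} + v_{1} + 2·v_{5} — sig = [2:1,1,2]
  • {3,4}:  v_{3} + v_{4} = v_{0} + 2·v_{8} — sig = [2:1,2]
  • {0,2,8}:  v_{0} + v_{2} + v_{8} = v_{3} — sig = [3:1]
  • {1,3,5}:  v_{1} + v_{3} + v_{5} = 2·v_{2} — sig = [3:2]
  • {0,1,4,5}:  v_{0} + v_{1} + v_{4} + v_{5} = 0 — sig = [4:]
  • {0,1,4,7}:  v_{0} + v_{1} + v_{4} + v_{7} = v_{6} — sig = [4:1]
  • {0,1,5,8}:  v_{0} + v_{1} + v_{5} + v_{8} = v_{2} — sig = [4:1]

Hence PRS(X_Σ) =
    |P|=2: 9 collections, coeffs (), (1), (1), (1), (1,1), (1,1,1), (1,1,1), (1,1,2), (1,2)
    |P|=3: 2 collections, coeffs (1), (2)
    |P|=4: 3 collections, coeffs (), (1), (1)


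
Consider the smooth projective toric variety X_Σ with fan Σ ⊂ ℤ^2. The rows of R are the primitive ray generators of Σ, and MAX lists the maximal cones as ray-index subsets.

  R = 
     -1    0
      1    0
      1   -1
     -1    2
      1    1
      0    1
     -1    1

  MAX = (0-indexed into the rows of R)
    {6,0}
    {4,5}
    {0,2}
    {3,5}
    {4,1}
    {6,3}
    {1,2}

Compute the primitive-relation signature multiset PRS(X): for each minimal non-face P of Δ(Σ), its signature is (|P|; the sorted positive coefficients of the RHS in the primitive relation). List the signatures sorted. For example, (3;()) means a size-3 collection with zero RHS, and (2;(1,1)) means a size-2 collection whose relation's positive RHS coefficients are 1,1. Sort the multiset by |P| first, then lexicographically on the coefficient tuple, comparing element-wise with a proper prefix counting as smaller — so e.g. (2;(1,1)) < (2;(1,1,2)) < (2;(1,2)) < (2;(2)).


14 collections generate NE(X_Σ); each relation:

  • {0,1}:  v_{0} + v_{1} = 0  so sig = (2;())
  • {2,6}:  v_{2} + v_{6} = 0  so sig = (2;())
  • {0,4}:  v_{0} + v_{4} = v_{5}  so sig = (2;(1))
  • {0,5}:  v_{0} + v_{5} = v_{6}  so sig = (2;(1))
  • {1,5}:  v_{1} + v_{5} = v_{4}  so sig = (2;(1))
  • {1,6}:  v_{1} + v_{6} = v_{5}  so sig = (2;(1))
  • {2,3}:  v_{2} + v_{3} = v_{5}  so sig = (2;(1))
  • {2,5}:  v_{2} + v_{5} = v_{1}  so sig = (2;(1))
  • {5,6}:  v_{5} + v_{6} = v_{3}  so sig = (2;(1))
  • {0,3}:  v_{0} + v_{3} = 2·v_{6}  so sig = (2;(2))
  • {1,3}:  v_{1} + v_{3} = 2·v_{5}  so sig = (2;(2))
  • {2,4}:  v_{2} + v_{4} = 2·v_{1}  so sig = (2;(2))
  • {4,6}:  v_{4} + v_{6} = 2·v_{5}  so sig = (2;(2))
  • {3,4}:  v_{3} + v_{4} = 3·v_{5}  so sig = (2;(3))

Hence PRS(X_Σ) =
    (2;())
    (2;())
    (2;(1))
    (2;(1))
    (2;(1))
    (2;(1))
    (2;(1))
    (2;(1))
    (2;(1))
    (2;(2))
    (2;(2))
    (2;(2))
    (2;(2))
    (2;(3))


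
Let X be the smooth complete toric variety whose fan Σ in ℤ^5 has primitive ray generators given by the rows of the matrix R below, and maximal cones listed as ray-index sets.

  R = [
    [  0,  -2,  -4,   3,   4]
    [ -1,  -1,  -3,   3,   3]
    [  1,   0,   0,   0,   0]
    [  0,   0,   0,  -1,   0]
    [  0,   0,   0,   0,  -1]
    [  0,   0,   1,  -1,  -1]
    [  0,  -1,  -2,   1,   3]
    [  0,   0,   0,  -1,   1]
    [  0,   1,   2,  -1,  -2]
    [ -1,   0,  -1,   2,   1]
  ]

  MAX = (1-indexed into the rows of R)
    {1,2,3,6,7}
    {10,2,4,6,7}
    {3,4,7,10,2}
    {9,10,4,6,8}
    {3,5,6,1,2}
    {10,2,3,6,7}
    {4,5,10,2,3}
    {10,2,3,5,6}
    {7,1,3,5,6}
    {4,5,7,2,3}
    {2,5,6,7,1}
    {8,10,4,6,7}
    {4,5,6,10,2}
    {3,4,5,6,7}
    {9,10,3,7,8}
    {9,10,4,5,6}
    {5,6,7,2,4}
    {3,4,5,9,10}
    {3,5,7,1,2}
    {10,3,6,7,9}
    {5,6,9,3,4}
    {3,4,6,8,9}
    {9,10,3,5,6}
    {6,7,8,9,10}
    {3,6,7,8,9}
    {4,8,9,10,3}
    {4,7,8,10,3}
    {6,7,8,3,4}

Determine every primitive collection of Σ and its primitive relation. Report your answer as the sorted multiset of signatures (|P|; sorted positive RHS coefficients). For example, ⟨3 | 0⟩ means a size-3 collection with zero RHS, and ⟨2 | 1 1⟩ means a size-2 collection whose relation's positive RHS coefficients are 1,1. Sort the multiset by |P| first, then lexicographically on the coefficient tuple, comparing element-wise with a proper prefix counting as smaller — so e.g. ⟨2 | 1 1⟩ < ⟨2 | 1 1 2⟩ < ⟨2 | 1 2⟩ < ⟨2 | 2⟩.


Σ has 14 primitive collections:

  {2,9}:  v_{2} + v_{9} = v_{10} — sig = ⟨2 | 1⟩
  {5,8}:  v_{5} + v_{8} = v_{4} — sig = ⟨2 | 1⟩
  {1,9}:  v_{1} + v_{9} = v_{2} + v_{3} + v_{6} — sig = ⟨2 | 1 1 1⟩
  {2,8}:  v_{2} + v_{8} = v_{4} + v_{7} + v_{10} — sig = ⟨2 | 1 1 1⟩
  {1,10}:  v_{1} + v_{10} = 2·v_{2} + v_{3} + v_{6} — sig = ⟨2 | 1 1 2⟩
  {1,8}:  v_{1} + v_{8} = v_{5} + 2·v_{7} — sig = ⟨2 | 1 2⟩
  {1,4}:  v_{1} + v_{4} = 2·v_{5} + 2·v_{7} — sig = ⟨2 | 2 2⟩
  {5,7,9}:  v_{5} + v_{7} + v_{9} = 0 — sig = ⟨3 | 0⟩
  {4,7,9}:  v_{4} + v_{7} + v_{9} = v_{8} — sig = ⟨3 | 1⟩
  {5,7,10}:  v_{5} + v_{7} + v_{10} = v_{2} — sig = ⟨3 | 1⟩
  {3,4,6,10}:  v_{3} + v_{4} + v_{6} + v_{10} = 0 — sig = ⟨4 | 0⟩
  {2,3,4,6}:  v_{2} + v_{3} + v_{4} + v_{6} = v_{5} + v_{7} — sig = ⟨4 | 1 1⟩
  {3,6,8,10}:  v_{3} + v_{6} + v_{8} + v_{10} = v_{7} + v_{9} — sig = ⟨4 | 1 1⟩
  {2,3,5,6,7}:  v_{2} + v_{3} + v_{5} + v_{6} + v_{7} = v_{1} — sig = ⟨5 | 1⟩

Signatures (|P|; sorted positive RHS coefficients), sorted:
    ⟨2 | 1⟩
    ⟨2 | 1⟩
    ⟨2 | 1 1 1⟩
    ⟨2 | 1 1 1⟩
    ⟨2 | 1 1 2⟩
    ⟨2 | 1 2⟩
    ⟨2 | 2 2⟩
    ⟨3 | 0⟩
    ⟨3 | 1⟩
    ⟨3 | 1⟩
    ⟨4 | 0⟩
    ⟨4 | 1 1⟩
    ⟨4 | 1 1⟩
    ⟨5 | 1⟩


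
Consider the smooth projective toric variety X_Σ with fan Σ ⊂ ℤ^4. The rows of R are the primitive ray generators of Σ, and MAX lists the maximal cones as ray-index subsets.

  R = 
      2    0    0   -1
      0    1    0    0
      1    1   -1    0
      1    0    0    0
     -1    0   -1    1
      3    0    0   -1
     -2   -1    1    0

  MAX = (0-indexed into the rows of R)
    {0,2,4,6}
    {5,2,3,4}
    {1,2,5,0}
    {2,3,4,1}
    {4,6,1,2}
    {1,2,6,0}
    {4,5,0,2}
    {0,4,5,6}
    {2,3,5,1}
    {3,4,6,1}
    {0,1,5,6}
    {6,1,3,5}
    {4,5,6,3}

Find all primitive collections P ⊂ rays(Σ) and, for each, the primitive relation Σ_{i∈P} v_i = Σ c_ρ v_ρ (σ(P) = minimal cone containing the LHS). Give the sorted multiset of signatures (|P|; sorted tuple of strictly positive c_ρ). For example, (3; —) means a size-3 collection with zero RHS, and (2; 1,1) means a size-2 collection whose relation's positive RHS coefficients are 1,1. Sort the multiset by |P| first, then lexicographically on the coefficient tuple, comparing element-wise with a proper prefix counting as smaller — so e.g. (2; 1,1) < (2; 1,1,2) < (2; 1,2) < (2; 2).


5 minimal non-faces of Δ(Σ) (on 7 rays):

  {0,3}:  v_{0} + v_{3} = v_{5} ; sig = (2; 1)
  {2,3,6}:  v_{2} + v_{3} + v_{6} = 0 ; sig = (3; —)
  {0,1,4}:  v_{0} + v_{1} + v_{4} = v_{2} ; sig = (3; 1)
  {2,5,6}:  v_{2} + v_{5} + v_{6} = v_{0} ; sig = (3; 1)
  {1,4,5}:  v_{1} + v_{4} + v_{5} = v_{2} + v_{3} ; sig = (3; 1,1)

so the primitive-relation signature multiset is
[(2; 1), (3; —), (3; 1), (3; 1), (3; 1,1)]


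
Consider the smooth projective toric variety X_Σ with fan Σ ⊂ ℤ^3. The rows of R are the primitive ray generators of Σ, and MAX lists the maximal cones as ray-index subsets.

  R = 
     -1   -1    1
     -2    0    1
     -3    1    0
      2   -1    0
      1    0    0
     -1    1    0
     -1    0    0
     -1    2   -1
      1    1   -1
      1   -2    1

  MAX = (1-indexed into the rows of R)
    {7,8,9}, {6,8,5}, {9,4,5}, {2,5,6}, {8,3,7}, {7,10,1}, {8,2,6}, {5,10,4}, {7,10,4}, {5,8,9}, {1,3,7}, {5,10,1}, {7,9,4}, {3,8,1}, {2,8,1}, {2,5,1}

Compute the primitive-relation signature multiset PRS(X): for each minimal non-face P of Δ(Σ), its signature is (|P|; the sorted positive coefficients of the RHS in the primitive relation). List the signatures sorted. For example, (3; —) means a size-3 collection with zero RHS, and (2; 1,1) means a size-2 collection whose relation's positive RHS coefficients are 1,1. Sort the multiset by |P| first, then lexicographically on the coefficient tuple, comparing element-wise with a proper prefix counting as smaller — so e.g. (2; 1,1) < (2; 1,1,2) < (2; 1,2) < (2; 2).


Σ has 24 primitive collections:

  P={1,9}:  v_{1} + v_{9} = 0  ⟹  sig = (2; —)
  P={5,7}:  v_{5} + v_{7} = 0  ⟹  sig = (2; —)
  P={8,10}:  v_{8} + v_{10} = 0  ⟹  sig = (2; —)
  P={1,4}:  v_{1} + v_{4} = v_{10}  ⟹  sig = (2; 1)
  P={1,6}:  v_{1} + v_{6} = v_{2}  ⟹  sig = (2; 1)
  P={2,9}:  v_{2} + v_{9} = v_{6}  ⟹  sig = (2; 1)
  P={3,4}:  v_{3} + v_{4} = v_{7}  ⟹  sig = (2; 1)
  P={4,6}:  v_{4} + v_{6} = v_{5}  ⟹  sig = (2; 1)
  P={4,8}:  v_{4} + v_{8} = v_{9}  ⟹  sig = (2; 1)
  P={9,10}:  v_{9} + v_{10} = v_{4}  ⟹  sig = (2; 1)
  P={2,4}:  v_{2} + v_{4} = v_{1} + v_{5}  ⟹  sig = (2; 1,1)
  P={3,5}:  v_{3} + v_{5} = v_{1} + v_{8}  ⟹  sig = (2; 1,1)
  P={3,9}:  v_{3} + v_{9} = v_{7} + v_{8}  ⟹  sig = (2; 1,1)
  P={3,10}:  v_{3} + v_{10} = v_{1} + v_{7}  ⟹  sig = (2; 1,1)
  P={6,7}:  v_{6} + v_{7} = v_{1} + v_{8}  ⟹  sig = (2; 1,1)
  P={6,9}:  v_{6} + v_{9} = v_{5} + v_{8}  ⟹  sig = (2; 1,1)
  P={6,10}:  v_{6} + v_{10} = v_{1} + v_{5}  ⟹  sig = (2; 1,1)
  P={2,7}:  v_{2} + v_{7} = 2·v_{1} + v_{8}  ⟹  sig = (2; 1,2)
  P={2,10}:  v_{2} + v_{10} = 2·v_{1} + v_{5}  ⟹  sig = (2; 1,2)
  P={3,6}:  v_{3} + v_{6} = 2·v_{1} + 2·v_{8}  ⟹  sig = (2; 2,2)
  P={2,3}:  v_{2} + v_{3} = 3·v_{1} + 2·v_{8}  ⟹  sig = (2; 2,3)
  P={1,5,8}:  v_{1} + v_{5} + v_{8} = v_{6}  ⟹  sig = (3; 1)
  P={1,7,8}:  v_{1} + v_{7} + v_{8} = v_{3}  ⟹  sig = (3; 1)
  P={2,5,8}:  v_{2} + v_{5} + v_{8} = 2·v_{6}  ⟹  sig = (3; 2)

Hence PRS(X_Σ) =
    (2; —)
    (2; —)
    (2; —)
    (2; 1)
    (2; 1)
    (2; 1)
    (2; 1)
    (2; 1)
    (2; 1)
    (2; 1)
    (2; 1,1)
    (2; 1,1)
    (2; 1,1)
    (2; 1,1)
    (2; 1,1)
    (2; 1,1)
    (2; 1,1)
    (2; 1,2)
    (2; 1,2)
    (2; 2,2)
    (2; 2,3)
    (3; 1)
    (3; 1)
    (3; 2)


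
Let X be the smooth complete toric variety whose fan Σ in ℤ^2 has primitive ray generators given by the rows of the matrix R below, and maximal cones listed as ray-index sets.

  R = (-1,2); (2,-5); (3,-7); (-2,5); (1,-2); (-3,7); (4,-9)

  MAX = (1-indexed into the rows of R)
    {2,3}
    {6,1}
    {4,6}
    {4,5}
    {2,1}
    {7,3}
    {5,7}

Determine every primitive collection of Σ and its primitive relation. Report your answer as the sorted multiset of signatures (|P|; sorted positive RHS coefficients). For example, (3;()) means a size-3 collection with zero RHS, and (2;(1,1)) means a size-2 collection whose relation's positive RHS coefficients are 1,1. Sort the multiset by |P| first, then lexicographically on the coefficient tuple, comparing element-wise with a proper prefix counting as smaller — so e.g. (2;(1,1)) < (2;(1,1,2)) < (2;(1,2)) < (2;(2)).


The 14 primitive collections of Σ (r=7, n=2):

  P={1,5}:  v_{1} + v_{5} = 0  ⟹  sig = (2;())
  P={2,4}:  v_{2} + v_{4} = 0  ⟹  sig = (2;())
  P={3,6}:  v_{3} + v_{6} = 0  ⟹  sig = (2;())
  P={1,3}:  v_{1} + v_{3} = v_{2}  ⟹  sig = (2;(1))
  P={1,4}:  v_{1} + v_{4} = v_{6}  ⟹  sig = (2;(1))
  P={1,7}:  v_{1} + v_{7} = v_{3}  ⟹  sig = (2;(1))
  P={2,5}:  v_{2} + v_{5} = v_{3}  ⟹  sig = (2;(1))
  P={2,6}:  v_{2} + v_{6} = v_{1}  ⟹  sig = (2;(1))
  P={3,4}:  v_{3} + v_{4} = v_{5}  ⟹  sig = (2;(1))
  P={3,5}:  v_{3} + v_{5} = v_{7}  ⟹  sig = (2;(1))
  P={5,6}:  v_{5} + v_{6} = v_{4}  ⟹  sig = (2;(1))
  P={6,7}:  v_{6} + v_{7} = v_{5}  ⟹  sig = (2;(1))
  P={2,7}:  v_{2} + v_{7} = 2·v_{3}  ⟹  sig = (2;(2))
  P={4,7}:  v_{4} + v_{7} = 2·v_{5}  ⟹  sig = (2;(2))

Signatures (|P|; sorted positive RHS coefficients), sorted:
[(2;()), (2;()), (2;()), (2;(1)), (2;(1)), (2;(1)), (2;(1)), (2;(1)), (2;(1)), (2;(1)), (2;(1)), (2;(1)), (2;(2)), (2;(2))]


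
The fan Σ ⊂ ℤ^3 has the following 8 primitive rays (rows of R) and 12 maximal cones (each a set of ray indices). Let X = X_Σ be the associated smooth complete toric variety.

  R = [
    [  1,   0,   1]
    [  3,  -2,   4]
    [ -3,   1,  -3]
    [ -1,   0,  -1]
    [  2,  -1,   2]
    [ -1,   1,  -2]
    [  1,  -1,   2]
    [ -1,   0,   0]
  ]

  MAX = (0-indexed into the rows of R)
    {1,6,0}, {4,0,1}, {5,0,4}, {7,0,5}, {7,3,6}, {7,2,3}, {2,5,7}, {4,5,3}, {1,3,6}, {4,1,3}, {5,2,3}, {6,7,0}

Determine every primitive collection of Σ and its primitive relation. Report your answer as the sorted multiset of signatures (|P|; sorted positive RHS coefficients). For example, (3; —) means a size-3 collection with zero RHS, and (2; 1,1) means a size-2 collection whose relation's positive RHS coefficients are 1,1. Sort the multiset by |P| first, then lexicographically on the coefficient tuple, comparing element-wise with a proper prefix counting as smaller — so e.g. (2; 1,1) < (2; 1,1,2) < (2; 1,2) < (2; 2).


Δ(Σ) — 8 vertices, 11 min non-faces:

  P={0,3}:  v_{0} + v_{3} = 0  ⟹  sig = (2; —)
  P={5,6}:  v_{5} + v_{6} = 0  ⟹  sig = (2; —)
  P={1,5}:  v_{1} + v_{5} = v_{4}  ⟹  sig = (2; 1)
  P={2,4}:  v_{2} + v_{4} = v_{3}  ⟹  sig = (2; 1)
  P={4,6}:  v_{4} + v_{6} = v_{1}  ⟹  sig = (2; 1)
  P={4,7}:  v_{4} + v_{7} = v_{6}  ⟹  sig = (2; 1)
  P={0,2}:  v_{0} + v_{2} = v_{5} + v_{7}  ⟹  sig = (2; 1,1)
  P={1,2}:  v_{1} + v_{2} = v_{3} + v_{6}  ⟹  sig = (2; 1,1)
  P={2,6}:  v_{2} + v_{6} = v_{3} + v_{7}  ⟹  sig = (2; 1,1)
  P={1,7}:  v_{1} + v_{7} = 2·v_{6}  ⟹  sig = (2; 2)
  P={3,5,7}:  v_{3} + v_{5} + v_{7} = v_{2}  ⟹  sig = (3; 1)

Hence PRS(X_Σ) =
    |P|=2: 10 collections, coeffs (), (), (1), (1), (1), (1), (1,1), (1,1), (1,1), (2)
    |P|=3: 1 collection, coeffs (1)


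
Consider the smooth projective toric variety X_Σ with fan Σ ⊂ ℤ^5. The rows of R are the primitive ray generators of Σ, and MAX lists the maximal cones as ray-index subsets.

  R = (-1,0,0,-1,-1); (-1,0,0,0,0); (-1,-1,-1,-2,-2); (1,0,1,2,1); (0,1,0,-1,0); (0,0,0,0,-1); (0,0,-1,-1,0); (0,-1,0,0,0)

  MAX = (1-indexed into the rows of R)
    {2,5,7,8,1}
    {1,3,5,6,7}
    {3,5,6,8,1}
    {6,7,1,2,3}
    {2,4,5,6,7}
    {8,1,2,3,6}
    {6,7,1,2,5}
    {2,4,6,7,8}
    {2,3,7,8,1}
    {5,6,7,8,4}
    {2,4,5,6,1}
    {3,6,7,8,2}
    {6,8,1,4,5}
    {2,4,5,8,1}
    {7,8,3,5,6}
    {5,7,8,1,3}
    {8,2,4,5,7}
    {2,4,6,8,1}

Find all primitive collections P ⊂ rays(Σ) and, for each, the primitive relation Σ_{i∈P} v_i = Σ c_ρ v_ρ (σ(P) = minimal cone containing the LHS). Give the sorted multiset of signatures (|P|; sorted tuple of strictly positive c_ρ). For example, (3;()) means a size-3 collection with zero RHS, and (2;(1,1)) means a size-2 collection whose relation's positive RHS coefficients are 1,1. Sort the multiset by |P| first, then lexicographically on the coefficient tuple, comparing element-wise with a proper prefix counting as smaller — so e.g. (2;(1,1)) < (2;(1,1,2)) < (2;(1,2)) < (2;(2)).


5 collections generate NE(X_Σ); each relation:

  • {3,4}:  v_{3} + v_{4} = v_{6} + v_{8} ; sig = (2;(1,1))
  • {1,4,7}:  v_{1} + v_{4} + v_{7} = 0 ; sig = (3;())
  • {2,3,5}:  v_{2} + v_{3} + v_{5} = 2·v_{1} + v_{7} ; sig = (3;(1,2))
  • {1,6,7,8}:  v_{1} + v_{6} + v_{7} + v_{8} = v_{3} ; sig = (4;(1))
  • {2,5,6,8}:  v_{2} + v_{5} + v_{6} + v_{8} = v_{1} ; sig = (4;(1))

so the primitive-relation signature multiset is
{ (2;(1,1)),  (3;()),  (3;(1,2)),  (4;(1)) ×2 }


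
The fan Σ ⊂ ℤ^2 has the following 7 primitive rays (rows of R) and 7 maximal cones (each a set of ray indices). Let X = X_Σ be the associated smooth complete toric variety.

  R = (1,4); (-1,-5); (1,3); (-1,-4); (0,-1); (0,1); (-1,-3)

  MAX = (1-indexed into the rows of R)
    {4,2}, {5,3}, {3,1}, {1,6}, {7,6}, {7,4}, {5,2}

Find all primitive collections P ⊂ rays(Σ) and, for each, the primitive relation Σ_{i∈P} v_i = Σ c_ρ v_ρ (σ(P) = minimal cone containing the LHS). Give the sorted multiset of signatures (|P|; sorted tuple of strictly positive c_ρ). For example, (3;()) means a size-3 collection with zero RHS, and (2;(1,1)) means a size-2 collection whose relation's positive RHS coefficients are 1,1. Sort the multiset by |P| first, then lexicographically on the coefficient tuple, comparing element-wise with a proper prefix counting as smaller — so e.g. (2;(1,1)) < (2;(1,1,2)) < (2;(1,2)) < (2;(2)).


Δ(Σ) — 7 vertices, 14 min non-faces:

  P = {1,4}:  v_{1} + v_{4} = 0  so sig = (2;())
  P = {3,7}:  v_{3} + v_{7} = 0  so sig = (2;())
  P = {5,6}:  v_{5} + v_{6} = 0  so sig = (2;())
  P = {1,2}:  v_{1} + v_{2} = v_{5}  so sig = (2;(1))
  P = {1,5}:  v_{1} + v_{5} = v_{3}  so sig = (2;(1))
  P = {1,7}:  v_{1} + v_{7} = v_{6}  so sig = (2;(1))
  P = {2,6}:  v_{2} + v_{6} = v_{4}  so sig = (2;(1))
  P = {3,4}:  v_{3} + v_{4} = v_{5}  so sig = (2;(1))
  P = {3,6}:  v_{3} + v_{6} = v_{1}  so sig = (2;(1))
  P = {4,5}:  v_{4} + v_{5} = v_{2}  so sig = (2;(1))
  P = {4,6}:  v_{4} + v_{6} = v_{7}  so sig = (2;(1))
  P = {5,7}:  v_{5} + v_{7} = v_{4}  so sig = (2;(1))
  P = {2,3}:  v_{2} + v_{3} = 2·v_{5}  so sig = (2;(2))
  P = {2,7}:  v_{2} + v_{7} = 2·v_{4}  so sig = (2;(2))

so the primitive-relation signature multiset is
    (2;())
    (2;())
    (2;())
    (2;(1))
    (2;(1))
    (2;(1))
    (2;(1))
    (2;(1))
    (2;(1))
    (2;(1))
    (2;(1))
    (2;(1))
    (2;(2))
    (2;(2))


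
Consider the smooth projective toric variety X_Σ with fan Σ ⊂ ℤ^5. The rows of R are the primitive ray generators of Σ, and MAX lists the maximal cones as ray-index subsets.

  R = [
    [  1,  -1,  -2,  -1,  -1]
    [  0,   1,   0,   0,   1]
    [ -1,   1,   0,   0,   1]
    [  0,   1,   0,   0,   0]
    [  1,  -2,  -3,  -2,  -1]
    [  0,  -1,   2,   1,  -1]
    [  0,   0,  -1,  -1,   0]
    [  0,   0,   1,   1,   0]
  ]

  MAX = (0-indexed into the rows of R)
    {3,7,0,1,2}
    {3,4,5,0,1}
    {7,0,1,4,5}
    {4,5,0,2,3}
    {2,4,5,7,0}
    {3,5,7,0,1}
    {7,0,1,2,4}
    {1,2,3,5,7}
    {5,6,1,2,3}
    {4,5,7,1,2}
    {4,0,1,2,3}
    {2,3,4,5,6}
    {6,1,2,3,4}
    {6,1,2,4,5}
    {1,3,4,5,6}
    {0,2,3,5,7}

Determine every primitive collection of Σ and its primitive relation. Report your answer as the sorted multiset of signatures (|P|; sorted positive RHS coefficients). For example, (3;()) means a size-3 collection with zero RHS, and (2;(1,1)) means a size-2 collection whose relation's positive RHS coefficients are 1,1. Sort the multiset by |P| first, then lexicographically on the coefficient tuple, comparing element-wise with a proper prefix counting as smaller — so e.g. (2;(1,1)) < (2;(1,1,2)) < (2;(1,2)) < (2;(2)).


The 5 primitive collections of Σ (r=8, n=5):

  {6,7}:  v_{6} + v_{7} = 0 ; sig = (2;())
  {0,6}:  v_{0} + v_{6} = v_{3} + v_{4} ; sig = (2;(1,1))
  {3,4,7}:  v_{3} + v_{4} + v_{7} = v_{0} ; sig = (3;(1))
  {0,1,2,5}:  v_{0} + v_{1} + v_{2} + v_{5} = 0 ; sig = (4;())
  {1,2,3,4,5}:  v_{1} + v_{2} + v_{3} + v_{4} + v_{5} = v_{6} ; sig = (5;(1))

Hence PRS(X_Σ) =
{ (2;()),  (2;(1,1)),  (3;(1)),  (4;()),  (5;(1)) }


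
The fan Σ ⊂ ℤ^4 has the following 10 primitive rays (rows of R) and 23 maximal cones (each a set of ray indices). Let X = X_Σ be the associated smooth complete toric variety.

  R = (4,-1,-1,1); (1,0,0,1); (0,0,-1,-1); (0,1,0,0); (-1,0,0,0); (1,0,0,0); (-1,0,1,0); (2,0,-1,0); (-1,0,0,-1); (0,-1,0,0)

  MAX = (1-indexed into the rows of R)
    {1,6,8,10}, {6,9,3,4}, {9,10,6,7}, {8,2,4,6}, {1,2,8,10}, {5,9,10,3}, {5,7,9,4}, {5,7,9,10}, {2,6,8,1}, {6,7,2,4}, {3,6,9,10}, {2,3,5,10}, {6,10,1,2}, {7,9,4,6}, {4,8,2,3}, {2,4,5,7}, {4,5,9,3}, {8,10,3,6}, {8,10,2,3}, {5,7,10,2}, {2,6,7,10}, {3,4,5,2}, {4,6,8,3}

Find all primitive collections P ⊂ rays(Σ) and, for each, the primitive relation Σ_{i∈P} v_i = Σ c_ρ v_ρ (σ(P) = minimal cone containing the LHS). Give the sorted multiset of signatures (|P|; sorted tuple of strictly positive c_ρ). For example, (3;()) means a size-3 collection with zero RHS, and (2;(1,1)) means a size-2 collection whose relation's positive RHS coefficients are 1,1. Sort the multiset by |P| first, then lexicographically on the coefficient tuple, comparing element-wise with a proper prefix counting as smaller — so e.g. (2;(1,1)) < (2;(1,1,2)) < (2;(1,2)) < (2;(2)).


14 minimal non-faces of Δ(Σ) (on 10 rays):

  {2,9}:  v_{2} + v_{9} = 0  ⟹  sig = (2;())
  {4,10}:  v_{4} + v_{10} = 0  ⟹  sig = (2;())
  {5,6}:  v_{5} + v_{6} = 0  ⟹  sig = (2;())
  {3,7}:  v_{3} + v_{7} = v_{9}  ⟹  sig = (2;(1))
  {7,8}:  v_{7} + v_{8} = v_{6}  ⟹  sig = (2;(1))
  {5,8}:  v_{5} + v_{8} = v_{2} + v_{3}  ⟹  sig = (2;(1,1))
  {8,9}:  v_{8} + v_{9} = v_{3} + v_{6}  ⟹  sig = (2;(1,1))
  {1,4}:  v_{1} + v_{4} = v_{2} + v_{6} + v_{8}  ⟹  sig = (2;(1,1,1))
  {1,5}:  v_{1} + v_{5} = v_{2} + v_{8} + v_{10}  ⟹  sig = (2;(1,1,1))
  {1,9}:  v_{1} + v_{9} = v_{6} + v_{8} + v_{10}  ⟹  sig = (2;(1,1,1))
  {1,7}:  v_{1} + v_{7} = v_{2} + 2·v_{6} + v_{10}  ⟹  sig = (2;(1,1,2))
  {1,3}:  v_{1} + v_{3} = 2·v_{8} + v_{10}  ⟹  sig = (2;(1,2))
  {2,3,6}:  v_{2} + v_{3} + v_{6} = v_{8}  ⟹  sig = (3;(1))
  {2,6,8,10}:  v_{2} + v_{6} + v_{8} + v_{10} = v_{1}  ⟹  sig = (4;(1))

Signatures (|P|; sorted positive RHS coefficients), sorted:
    (2;())
    (2;())
    (2;())
    (2;(1))
    (2;(1))
    (2;(1,1))
    (2;(1,1))
    (2;(1,1,1))
    (2;(1,1,1))
    (2;(1,1,1))
    (2;(1,1,2))
    (2;(1,2))
    (3;(1))
    (4;(1))


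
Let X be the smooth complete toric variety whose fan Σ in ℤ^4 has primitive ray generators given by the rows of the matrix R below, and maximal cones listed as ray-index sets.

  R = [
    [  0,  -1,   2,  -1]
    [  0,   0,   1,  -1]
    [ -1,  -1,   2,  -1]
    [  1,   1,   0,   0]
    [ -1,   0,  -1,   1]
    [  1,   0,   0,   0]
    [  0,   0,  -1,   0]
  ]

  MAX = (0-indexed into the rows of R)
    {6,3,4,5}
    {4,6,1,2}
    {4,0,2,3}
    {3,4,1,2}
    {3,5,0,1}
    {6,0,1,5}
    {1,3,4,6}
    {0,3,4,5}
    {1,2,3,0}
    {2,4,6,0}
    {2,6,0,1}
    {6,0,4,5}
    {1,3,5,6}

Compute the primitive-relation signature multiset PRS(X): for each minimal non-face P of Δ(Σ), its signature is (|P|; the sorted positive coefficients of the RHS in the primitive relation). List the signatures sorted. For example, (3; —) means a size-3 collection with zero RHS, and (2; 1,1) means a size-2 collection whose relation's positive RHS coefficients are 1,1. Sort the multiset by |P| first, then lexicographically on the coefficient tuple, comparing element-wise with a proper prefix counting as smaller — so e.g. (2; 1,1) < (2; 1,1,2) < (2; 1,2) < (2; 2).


|primitive collections| = 5. Relations:

  • {2,5}:  v_{2} + v_{5} = v_{0} — sig = (2; 1)
  • {1,4,5}:  v_{1} + v_{4} + v_{5} = 0 — sig = (3; —)
  • {0,1,4}:  v_{0} + v_{1} + v_{4} = v_{2} — sig = (3; 1)
  • {2,3,6}:  v_{2} + v_{3} + v_{6} = v_{1} — sig = (3; 1)
  • {0,3,6}:  v_{0} + v_{3} + v_{6} = v_{1} + v_{5} — sig = (3; 1,1)

so the primitive-relation signature multiset is
    (2; 1)
    (3; —)
    (3; 1)
    (3; 1)
    (3; 1,1)


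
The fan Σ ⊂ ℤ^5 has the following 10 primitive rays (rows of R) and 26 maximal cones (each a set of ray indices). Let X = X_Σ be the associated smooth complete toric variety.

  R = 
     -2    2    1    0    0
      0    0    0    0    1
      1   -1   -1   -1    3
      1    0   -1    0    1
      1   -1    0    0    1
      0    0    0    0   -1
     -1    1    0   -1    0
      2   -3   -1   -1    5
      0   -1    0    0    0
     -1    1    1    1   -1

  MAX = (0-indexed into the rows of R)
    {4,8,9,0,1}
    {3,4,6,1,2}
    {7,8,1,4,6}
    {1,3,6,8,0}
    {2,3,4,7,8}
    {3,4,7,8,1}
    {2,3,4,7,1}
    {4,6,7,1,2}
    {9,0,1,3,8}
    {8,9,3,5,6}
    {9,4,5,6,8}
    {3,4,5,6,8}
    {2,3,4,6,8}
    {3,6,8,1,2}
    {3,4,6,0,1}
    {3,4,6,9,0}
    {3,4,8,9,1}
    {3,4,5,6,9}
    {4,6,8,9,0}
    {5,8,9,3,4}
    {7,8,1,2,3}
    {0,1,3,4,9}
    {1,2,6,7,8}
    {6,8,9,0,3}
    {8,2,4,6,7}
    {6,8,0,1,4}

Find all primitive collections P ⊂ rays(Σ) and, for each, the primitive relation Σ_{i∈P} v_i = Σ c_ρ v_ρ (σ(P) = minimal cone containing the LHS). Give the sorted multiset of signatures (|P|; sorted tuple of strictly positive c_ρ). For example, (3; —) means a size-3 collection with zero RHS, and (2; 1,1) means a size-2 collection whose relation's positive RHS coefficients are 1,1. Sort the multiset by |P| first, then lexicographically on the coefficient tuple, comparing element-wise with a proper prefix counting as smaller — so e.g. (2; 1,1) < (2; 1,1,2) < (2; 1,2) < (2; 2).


Minimal non-faces — 14 found among 10 rays, 26 max cones:

  • {1,5}:  v_{1} + v_{5} = 0 — sig = (2; —)
  • {0,5}:  v_{0} + v_{5} = v_{6} + v_{9} — sig = (2; 1,1)
  • {5,7}:  v_{5} + v_{7} = v_{2} + v_{4} + v_{8} — sig = (2; 1,1,1)
  • {2,5}:  v_{2} + v_{5} = v_{3} + v_{4} + v_{6} + v_{8} — sig = (2; 1,1,1,1)
  • {0,7}:  v_{0} + v_{7} = 4·v_{1} + v_{4} + v_{6} + v_{8} — sig = (2; 1,1,1,4)
  • {7,9}:  v_{7} + v_{9} = 3·v_{1} + v_{4} + v_{8} — sig = (2; 1,1,3)
  • {0,2}:  v_{0} + v_{2} = 3·v_{1} + v_{6} — sig = (2; 1,3)
  • {2,9}:  v_{2} + v_{9} = 2·v_{1} — sig = (2; 2)
  • {1,6,9}:  v_{1} + v_{6} + v_{9} = v_{0} — sig = (3; 1)
  • {3,6,7}:  v_{3} + v_{6} + v_{7} = 2·v_{2} — sig = (3; 2)
  • {1,2,4,8}:  v_{1} + v_{2} + v_{4} + v_{8} = v_{7} — sig = (4; 1)
  • {0,3,4,8}:  v_{0} + v_{3} + v_{4} + v_{8} = 2·v_{1} — sig = (4; 2)
  • {1,3,4,6,8}:  v_{1} + v_{3} + v_{4} + v_{6} + v_{8} = v_{2} — sig = (5; 1)
  • {3,4,6,8,9}:  v_{3} + v_{4} + v_{6} + v_{8} + v_{9} = v_{1} — sig = (5; 1)

Hence PRS(X_Σ) =
    (2; —)
    (2; 1,1)
    (2; 1,1,1)
    (2; 1,1,1,1)
    (2; 1,1,1,4)
    (2; 1,1,3)
    (2; 1,3)
    (2; 2)
    (3; 1)
    (3; 2)
    (4; 1)
    (4; 2)
    (5; 1)
    (5; 1)


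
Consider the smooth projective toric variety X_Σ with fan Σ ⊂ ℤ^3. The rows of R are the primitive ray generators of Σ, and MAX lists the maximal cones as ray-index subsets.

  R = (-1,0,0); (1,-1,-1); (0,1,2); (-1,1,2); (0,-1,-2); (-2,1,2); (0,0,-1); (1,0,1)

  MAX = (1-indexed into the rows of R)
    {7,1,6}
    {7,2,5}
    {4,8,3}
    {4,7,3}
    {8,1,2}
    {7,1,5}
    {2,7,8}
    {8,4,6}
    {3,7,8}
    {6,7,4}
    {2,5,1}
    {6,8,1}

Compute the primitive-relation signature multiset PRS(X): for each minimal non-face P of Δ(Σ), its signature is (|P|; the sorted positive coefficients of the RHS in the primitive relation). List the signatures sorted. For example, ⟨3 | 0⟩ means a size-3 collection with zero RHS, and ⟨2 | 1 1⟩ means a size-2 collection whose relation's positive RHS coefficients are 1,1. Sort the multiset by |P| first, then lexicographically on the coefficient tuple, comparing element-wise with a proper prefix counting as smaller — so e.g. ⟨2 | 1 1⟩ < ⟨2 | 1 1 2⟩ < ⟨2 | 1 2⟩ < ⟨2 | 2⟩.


|primitive collections| = 14. Relations:

  P = {3,5}:  v_{3} + v_{5} = 0  →  sig = ⟨2 | 0⟩
  P = {1,3}:  v_{1} + v_{3} = v_{4}  →  sig = ⟨2 | 1⟩
  P = {1,4}:  v_{1} + v_{4} = v_{6}  →  sig = ⟨2 | 1⟩
  P = {2,3}:  v_{2} + v_{3} = v_{8}  →  sig = ⟨2 | 1⟩
  P = {4,5}:  v_{4} + v_{5} = v_{1}  →  sig = ⟨2 | 1⟩
  P = {5,8}:  v_{5} + v_{8} = v_{2}  →  sig = ⟨2 | 1⟩
  P = {2,4}:  v_{2} + v_{4} = v_{1} + v_{8}  →  sig = ⟨2 | 1 1⟩
  P = {2,6}:  v_{2} + v_{6} = 2·v_{1} + v_{8}  →  sig = ⟨2 | 1 2⟩
  P = {3,6}:  v_{3} + v_{6} = 2·v_{4}  →  sig = ⟨2 | 2⟩
  P = {5,6}:  v_{5} + v_{6} = 2·v_{1}  →  sig = ⟨2 | 2⟩
  P = {1,7,8}:  v_{1} + v_{7} + v_{8} = 0  →  sig = ⟨3 | 0⟩
  P = {1,2,7}:  v_{1} + v_{2} + v_{7} = v_{5}  →  sig = ⟨3 | 1⟩
  P = {4,7,8}:  v_{4} + v_{7} + v_{8} = v_{3}  →  sig = ⟨3 | 1⟩
  P = {6,7,8}:  v_{6} + v_{7} + v_{8} = v_{4}  →  sig = ⟨3 | 1⟩

Sorted signature multiset PRS(X):
{ ⟨2 | 0⟩,  ⟨2 | 1⟩ ×5,  ⟨2 | 1 1⟩,  ⟨2 | 1 2⟩,  ⟨2 | 2⟩ ×2,  ⟨3 | 0⟩,  ⟨3 | 1⟩ ×3 }


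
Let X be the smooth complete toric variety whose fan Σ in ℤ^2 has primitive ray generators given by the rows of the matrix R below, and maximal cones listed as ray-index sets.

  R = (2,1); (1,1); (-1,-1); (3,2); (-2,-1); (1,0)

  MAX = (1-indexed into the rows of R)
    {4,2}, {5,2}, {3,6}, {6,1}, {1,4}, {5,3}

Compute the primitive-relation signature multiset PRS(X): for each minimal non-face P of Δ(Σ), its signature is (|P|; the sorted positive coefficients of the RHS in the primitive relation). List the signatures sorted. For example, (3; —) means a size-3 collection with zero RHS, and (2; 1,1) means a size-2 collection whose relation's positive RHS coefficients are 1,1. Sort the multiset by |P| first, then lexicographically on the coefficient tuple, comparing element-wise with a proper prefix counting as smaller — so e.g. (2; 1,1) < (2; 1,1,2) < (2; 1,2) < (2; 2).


Primitive collections (9):

  P = {1,5}:  v_{1} + v_{5} = 0 ; sig = (2; —)
  P = {2,3}:  v_{2} + v_{3} = 0 ; sig = (2; —)
  P = {1,2}:  v_{1} + v_{2} = v_{4} ; sig = (2; 1)
  P = {1,3}:  v_{1} + v_{3} = v_{6} ; sig = (2; 1)
  P = {2,6}:  v_{2} + v_{6} = v_{1} ; sig = (2; 1)
  P = {3,4}:  v_{3} + v_{4} = v_{1} ; sig = (2; 1)
  P = {4,5}:  v_{4} + v_{5} = v_{2} ; sig = (2; 1)
  P = {5,6}:  v_{5} + v_{6} = v_{3} ; sig = (2; 1)
  P = {4,6}:  v_{4} + v_{6} = 2·v_{1} ; sig = (2; 2)

so the primitive-relation signature multiset is
[(2; —), (2; —), (2; 1), (2; 1), (2; 1), (2; 1), (2; 1), (2; 1), (2; 2)]


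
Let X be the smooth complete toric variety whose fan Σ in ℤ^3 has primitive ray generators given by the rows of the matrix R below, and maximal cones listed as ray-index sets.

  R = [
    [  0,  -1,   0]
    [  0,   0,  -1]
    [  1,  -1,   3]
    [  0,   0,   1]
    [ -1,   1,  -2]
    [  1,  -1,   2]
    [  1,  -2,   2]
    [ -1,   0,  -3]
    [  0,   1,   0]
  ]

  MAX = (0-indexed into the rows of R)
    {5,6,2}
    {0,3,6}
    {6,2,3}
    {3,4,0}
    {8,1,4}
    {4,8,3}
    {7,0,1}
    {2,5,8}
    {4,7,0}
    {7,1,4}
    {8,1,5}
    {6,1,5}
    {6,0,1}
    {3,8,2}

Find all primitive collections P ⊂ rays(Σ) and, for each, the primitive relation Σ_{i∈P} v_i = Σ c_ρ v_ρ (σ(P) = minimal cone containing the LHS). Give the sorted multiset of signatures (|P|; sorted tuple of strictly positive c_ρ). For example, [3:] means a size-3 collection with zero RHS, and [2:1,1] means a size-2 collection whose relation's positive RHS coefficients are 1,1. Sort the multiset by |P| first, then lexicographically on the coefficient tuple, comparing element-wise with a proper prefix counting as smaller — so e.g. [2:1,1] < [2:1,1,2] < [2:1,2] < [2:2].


16 minimal non-faces of Δ(Σ) (on 9 rays):

  P={0,8}:  v_{0} + v_{8} = 0 ; sig = [2:]
  P={1,3}:  v_{1} + v_{3} = 0 ; sig = [2:]
  P={4,5}:  v_{4} + v_{5} = 0 ; sig = [2:]
  P={0,5}:  v_{0} + v_{5} = v_{6} ; sig = [2:1]
  P={1,2}:  v_{1} + v_{2} = v_{5} ; sig = [2:1]
  P={2,4}:  v_{2} + v_{4} = v_{3} ; sig = [2:1]
  P={2,7}:  v_{2} + v_{7} = v_{0} ; sig = [2:1]
  P={3,5}:  v_{3} + v_{5} = v_{2} ; sig = [2:1]
  P={4,6}:  v_{4} + v_{6} = v_{0} ; sig = [2:1]
  P={6,8}:  v_{6} + v_{8} = v_{5} ; sig = [2:1]
  P={0,2}:  v_{0} + v_{2} = v_{3} + v_{6} ; sig = [2:1,1]
  P={3,7}:  v_{3} + v_{7} = v_{0} + v_{4} ; sig = [2:1,1]
  P={5,7}:  v_{5} + v_{7} = v_{0} + v_{1} ; sig = [2:1,1]
  P={7,8}:  v_{7} + v_{8} = v_{1} + v_{4} ; sig = [2:1,1]
  P={6,7}:  v_{6} + v_{7} = 2·v_{0} + v_{1} ; sig = [2:1,2]
  P={0,1,4}:  v_{0} + v_{1} + v_{4} = v_{7} ; sig = [3:1]

Hence PRS(X_Σ) =
{ [2:] ×3,  [2:1] ×7,  [2:1,1] ×4,  [2:1,2],  [3:1] }
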